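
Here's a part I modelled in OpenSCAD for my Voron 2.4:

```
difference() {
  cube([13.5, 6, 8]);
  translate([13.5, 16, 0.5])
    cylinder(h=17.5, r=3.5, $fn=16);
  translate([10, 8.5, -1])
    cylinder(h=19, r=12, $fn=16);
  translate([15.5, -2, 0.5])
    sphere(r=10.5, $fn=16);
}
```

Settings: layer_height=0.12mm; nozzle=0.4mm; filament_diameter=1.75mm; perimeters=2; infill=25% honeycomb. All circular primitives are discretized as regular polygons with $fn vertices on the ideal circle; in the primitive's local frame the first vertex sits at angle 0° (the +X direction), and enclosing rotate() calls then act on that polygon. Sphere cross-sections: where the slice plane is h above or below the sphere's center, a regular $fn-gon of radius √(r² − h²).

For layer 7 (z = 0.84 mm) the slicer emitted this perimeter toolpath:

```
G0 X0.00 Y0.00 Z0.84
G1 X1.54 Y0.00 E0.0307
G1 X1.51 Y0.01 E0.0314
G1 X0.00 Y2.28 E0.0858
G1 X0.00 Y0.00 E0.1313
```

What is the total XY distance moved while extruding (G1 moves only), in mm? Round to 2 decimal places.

Sum the Euclidean lengths of each G1 segment: total = 6.58 mm.

6.58 mm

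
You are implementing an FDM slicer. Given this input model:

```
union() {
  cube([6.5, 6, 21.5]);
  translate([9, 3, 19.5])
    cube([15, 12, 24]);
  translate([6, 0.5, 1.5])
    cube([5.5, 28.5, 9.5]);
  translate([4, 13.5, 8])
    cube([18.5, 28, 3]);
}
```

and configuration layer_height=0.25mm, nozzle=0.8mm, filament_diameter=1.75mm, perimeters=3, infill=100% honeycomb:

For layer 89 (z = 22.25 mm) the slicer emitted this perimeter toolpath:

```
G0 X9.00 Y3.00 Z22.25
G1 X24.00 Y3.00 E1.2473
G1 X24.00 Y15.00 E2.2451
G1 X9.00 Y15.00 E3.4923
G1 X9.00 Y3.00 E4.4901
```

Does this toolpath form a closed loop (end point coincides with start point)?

Start point (G0): (9.00, 3.00). End point (last G1): the path returns to the start — closed.

yes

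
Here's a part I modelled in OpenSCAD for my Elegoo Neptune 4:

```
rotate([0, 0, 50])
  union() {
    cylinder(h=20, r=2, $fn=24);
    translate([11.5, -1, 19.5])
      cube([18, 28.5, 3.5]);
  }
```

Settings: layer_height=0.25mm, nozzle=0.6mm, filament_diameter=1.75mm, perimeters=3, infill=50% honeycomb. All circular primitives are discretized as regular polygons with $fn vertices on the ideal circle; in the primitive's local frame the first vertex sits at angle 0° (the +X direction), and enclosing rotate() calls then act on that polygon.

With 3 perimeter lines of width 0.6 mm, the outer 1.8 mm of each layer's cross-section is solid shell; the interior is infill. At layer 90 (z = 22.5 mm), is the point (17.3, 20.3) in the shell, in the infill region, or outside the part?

At z = 22.5 mm: the cylinder does not reach this height (z outside [0, 20]); the 18×28.5 cube at (11.5, -1) contributes its full rectangle; Merging all regions: only the 18×28.5 cube at (11.5, -1) is present, so the union is just that shape — 1 connected region; (rotated 50° about Z; rotation is an isometry so areas/perimeters/island counts are preserved). Overall, the cross-section is a single solid region. Undo the 50° rotation: the query point maps to (26.671, -0.204) in the un-rotated model frame. The nearest boundary edge runs (11.50, -1.00)→(29.50, -1.00); distance from the point to it = 0.80 mm. The point is inside the cross-section, 0.80 mm from the nearest boundary — within the 1.8 mm shell band (3 × 0.6).

shell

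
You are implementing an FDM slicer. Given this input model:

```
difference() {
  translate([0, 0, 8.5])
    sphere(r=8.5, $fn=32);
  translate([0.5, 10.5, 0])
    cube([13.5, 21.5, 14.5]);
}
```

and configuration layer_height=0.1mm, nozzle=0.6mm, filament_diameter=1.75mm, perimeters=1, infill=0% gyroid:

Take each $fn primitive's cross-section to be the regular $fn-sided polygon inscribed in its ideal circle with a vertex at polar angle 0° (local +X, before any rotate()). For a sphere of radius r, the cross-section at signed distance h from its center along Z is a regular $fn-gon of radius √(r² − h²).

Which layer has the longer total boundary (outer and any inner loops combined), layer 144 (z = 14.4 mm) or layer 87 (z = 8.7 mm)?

Layer 144 (z = 14.4): the r=8.5 sphere contributes a regular 32-gon of circumradius √(8.5²−5.9²) = 6.119 (perimeter = 2·32·6.119·sin(180°/32) = 38.38 mm); the 13.5×21.5 cube at (0.5, 10.5) contributes its full rectangle (perimeter 70.00 mm); After the difference (first − rest): starting from the r=8.5 sphere, the 13.5×21.5 cube at (0.5, 10.5) misses the remaining region (no effect) — boundary = 38.38 mm. So its perimeter = 38.38 mm. Layer 87 (z = 8.7): the sphere: section is a regular 32-gon, circumradius = √(r²−h²) = √(8.5²−0.2²) = 8.498 (perimeter = 2·32·8.498·sin(180°/32) = 53.31 mm); the 13.5×21.5 cube at (0.5, 10.5) contributes its full rectangle (perimeter 70.00 mm); Subtracting the remaining from the first: starting from the r=8.5 sphere, the 13.5×21.5 cube at (0.5, 10.5) misses the remaining region (no effect) — boundary = 53.31 mm. So its perimeter = 53.31 mm. Layer 87 is larger (53.31 vs 38.38 mm).

layer 87 (z = 8.7 mm)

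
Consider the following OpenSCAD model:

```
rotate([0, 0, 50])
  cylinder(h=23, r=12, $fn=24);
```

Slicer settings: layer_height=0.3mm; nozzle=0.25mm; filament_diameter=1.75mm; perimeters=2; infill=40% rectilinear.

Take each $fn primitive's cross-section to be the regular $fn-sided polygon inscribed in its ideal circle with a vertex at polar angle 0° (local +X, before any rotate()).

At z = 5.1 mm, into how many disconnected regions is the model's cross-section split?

At z = 5.1 mm: the r=12 cylinder contributes a regular 24-gon of circumradius 12; (whole slice rotated 50° about Z — lengths, areas and connectivity unchanged). The result has 1 disconnected region.

1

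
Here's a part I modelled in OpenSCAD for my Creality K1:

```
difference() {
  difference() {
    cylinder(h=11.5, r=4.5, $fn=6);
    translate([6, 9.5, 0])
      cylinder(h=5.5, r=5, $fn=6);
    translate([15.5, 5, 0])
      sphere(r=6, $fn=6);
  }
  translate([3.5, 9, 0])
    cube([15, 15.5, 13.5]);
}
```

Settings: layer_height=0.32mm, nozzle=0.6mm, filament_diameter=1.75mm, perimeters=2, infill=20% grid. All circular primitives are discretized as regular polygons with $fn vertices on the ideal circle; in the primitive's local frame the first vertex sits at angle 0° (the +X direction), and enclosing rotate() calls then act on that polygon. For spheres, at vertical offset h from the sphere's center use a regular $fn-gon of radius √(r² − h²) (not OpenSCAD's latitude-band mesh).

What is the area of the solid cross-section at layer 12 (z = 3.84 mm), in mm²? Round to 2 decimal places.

At z = 3.84 mm: the r=4.5 cylinder contributes a regular 6-gon of circumradius 4.5 (area = (6/2)·4.500²·sin(360°/6) = 52.61 mm²); the cylinder at (6, 9.5): section is a regular 6-gon, circumradius r=5 (area = (6/2)·5.000²·sin(360°/6) = 64.95 mm²); the sphere at (15.5, 5): section is a regular 6-gon, circumradius = √(r²−h²) = √(6²−3.84²) = 4.610 (area = (6/2)·4.610²·sin(360°/6) = 55.22 mm²); Subtracting the remaining from the first: starting from the r=4.5 cylinder (52.61 mm²), the r=5 cylinder at (6, 9.5) misses the remaining region (no effect); the r=6 sphere at (15.5, 5) misses the remaining region (no effect) — area = 52.61 mm²; the cube at (3.5, 9) (footprint 15×15.5) is included at this height (area 232.50 mm²); Taking the first minus the rest: starting from the result so far (52.61 mm²), the 15×15.5 cube at (3.5, 9) misses the remaining region (no effect) — area = 52.61 mm². Overall, the cross-section is a single solid region. Net area = 52.61 mm².

52.61 mm²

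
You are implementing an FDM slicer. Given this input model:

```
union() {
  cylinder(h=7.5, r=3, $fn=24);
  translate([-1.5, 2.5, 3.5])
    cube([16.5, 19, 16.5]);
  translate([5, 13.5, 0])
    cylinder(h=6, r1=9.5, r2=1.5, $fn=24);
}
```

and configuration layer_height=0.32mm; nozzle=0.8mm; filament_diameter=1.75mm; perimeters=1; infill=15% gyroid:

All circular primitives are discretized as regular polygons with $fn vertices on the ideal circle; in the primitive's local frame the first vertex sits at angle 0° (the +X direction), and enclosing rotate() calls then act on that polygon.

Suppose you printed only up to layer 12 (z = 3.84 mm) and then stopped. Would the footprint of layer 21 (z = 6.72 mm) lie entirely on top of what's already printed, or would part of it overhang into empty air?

entirely on top

Compare the two slices. At z = 3.84: the cylinder: section is a regular 24-gon, circumradius r=3 (area = (24/2)·3.000²·sin(360°/24) = 27.95 mm²); the cube at (-1.5, 2.5) (footprint 16.5×19) is included at this height (area 313.50 mm²); the cone at (5, 13.5) contributes a regular 24-gon of circumradius 4.380 (interpolated between r1=9.5 and r2=1.5 at t=0.640) (area = (24/2)·4.380²·sin(360°/24) = 59.58 mm²); Merging all regions: the regions partially overlap — summed areas 401.04 mm² minus the doubly-counted overlap 60.65 mm² gives 340.39 mm² — area = 340.39 mm². At z = 6.72: the r=3 cylinder contributes a regular 24-gon of circumradius 3 (area = (24/2)·3.000²·sin(360°/24) = 27.95 mm²); the cube at (-1.5, 2.5) (footprint 16.5×19) is included at this height (area 313.50 mm²); the cone at (5, 13.5) does not reach this height (z outside [0, 6]); Combining (union): the regions partially overlap — summed areas 341.45 mm² minus the doubly-counted overlap 1.06 mm² gives 340.39 mm² — area = 340.39 mm². Checking containment: the cross-section at z = 6.72 is a subset of the cross-section at z = 3.84.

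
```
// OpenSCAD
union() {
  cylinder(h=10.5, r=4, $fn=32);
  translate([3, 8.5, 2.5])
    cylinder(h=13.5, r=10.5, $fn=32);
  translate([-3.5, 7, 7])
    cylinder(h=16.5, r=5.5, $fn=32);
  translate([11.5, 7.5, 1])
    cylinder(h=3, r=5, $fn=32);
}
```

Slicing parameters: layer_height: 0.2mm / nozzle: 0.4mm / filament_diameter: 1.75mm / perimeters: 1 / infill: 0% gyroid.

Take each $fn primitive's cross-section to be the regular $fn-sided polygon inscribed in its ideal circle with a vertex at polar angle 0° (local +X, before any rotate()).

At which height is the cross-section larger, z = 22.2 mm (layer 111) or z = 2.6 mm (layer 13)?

Layer 111 (z = 22.2): the cylinder does not reach this height (z outside [0, 10.5]); the cylinder at (3, 8.5) does not reach this height (z outside [2.5, 16]); the r=5.5 cylinder at (-3.5, 7) contributes a regular 32-gon of circumradius 5.5 (area = (32/2)·5.500²·sin(360°/32) = 94.42 mm²); the cylinder at (11.5, 7.5) is absent (z outside [1, 4]); Merging all regions: only the r=5.5 cylinder at (-3.5, 7) is present, so the union is just that shape — area = 94.42 mm². So its area = 94.42 mm². Layer 13 (z = 2.6): the cylinder: section is a regular 32-gon, circumradius r=4 (area = (32/2)·4.000²·sin(360°/32) = 49.94 mm²); the r=10.5 cylinder at (3, 8.5) contributes a regular 32-gon of circumradius 10.5 (area = (32/2)·10.500²·sin(360°/32) = 344.14 mm²); the cylinder at (-3.5, 7) does not reach this height (z outside [7, 23.5]); the r=5 cylinder at (11.5, 7.5) contributes a regular 32-gon of circumradius 5 (area = (32/2)·5.000²·sin(360°/32) = 78.04 mm²); Merging all regions: the regions partially overlap — summed areas 472.12 mm² minus the doubly-counted overlap 88.39 mm² gives 383.73 mm² — area = 383.73 mm². So its area = 383.73 mm². Layer 13 is larger (383.73 vs 94.42 mm²).

layer 13 (z = 2.6 mm)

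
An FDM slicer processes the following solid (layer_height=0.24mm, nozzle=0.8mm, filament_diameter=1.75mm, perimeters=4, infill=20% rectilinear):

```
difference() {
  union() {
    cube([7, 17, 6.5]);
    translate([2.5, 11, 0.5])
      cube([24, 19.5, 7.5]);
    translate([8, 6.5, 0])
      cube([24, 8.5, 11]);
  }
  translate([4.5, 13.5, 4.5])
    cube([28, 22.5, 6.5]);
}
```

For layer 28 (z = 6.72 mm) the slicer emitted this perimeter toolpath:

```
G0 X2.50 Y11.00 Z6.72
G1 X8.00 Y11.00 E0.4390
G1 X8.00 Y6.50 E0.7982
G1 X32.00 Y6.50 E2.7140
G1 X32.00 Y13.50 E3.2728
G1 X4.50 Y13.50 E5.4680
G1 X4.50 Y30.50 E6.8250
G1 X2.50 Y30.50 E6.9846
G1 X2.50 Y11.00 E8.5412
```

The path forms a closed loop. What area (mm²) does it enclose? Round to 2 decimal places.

Apply the shoelace formula to the sequence of (X, Y) vertices; enclosed area = 215.75 mm².

215.75 mm²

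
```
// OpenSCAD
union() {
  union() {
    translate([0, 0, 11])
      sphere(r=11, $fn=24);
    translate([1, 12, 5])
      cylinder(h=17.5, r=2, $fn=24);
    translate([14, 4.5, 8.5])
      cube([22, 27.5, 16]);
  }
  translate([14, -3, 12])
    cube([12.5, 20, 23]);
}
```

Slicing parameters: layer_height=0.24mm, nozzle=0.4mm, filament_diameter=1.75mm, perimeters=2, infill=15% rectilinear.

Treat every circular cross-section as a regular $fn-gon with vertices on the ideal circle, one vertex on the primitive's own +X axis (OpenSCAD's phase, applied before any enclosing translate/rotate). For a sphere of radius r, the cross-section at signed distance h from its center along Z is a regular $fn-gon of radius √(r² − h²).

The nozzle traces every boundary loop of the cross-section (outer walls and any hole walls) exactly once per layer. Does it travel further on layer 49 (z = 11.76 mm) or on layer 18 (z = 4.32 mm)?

Layer 49 (z = 11.76): the r=11 sphere slices to a regular 24-gon of circumradius 10.974 (√(r²−h²) with h=0.76 from center) (perimeter = 2·24·10.974·sin(180°/24) = 68.75 mm); the r=2 cylinder at (1, 12) contributes a regular 24-gon of circumradius 2 (perimeter = 2·24·2.000·sin(180°/24) = 12.53 mm); the cube at (14, 4.5) is present — its section is the full 22×27.5 rectangle (perimeter 99.00 mm); Taking the union: the regions partially overlap (shared area 1.85 mm²), so the edge portions inside another operand are dropped and the merged outline is re-measured after clipping — boundary = 173.55 mm; the cube at (14, -3) is not intersected at this z (z outside [12, 35]); Combining (union): only the result so far is present, so the union is just that shape — boundary = 173.55 mm. So its perimeter = 173.55 mm. Layer 18 (z = 4.32): the r=11 sphere slices to a regular 24-gon of circumradius 8.739 (√(r²−h²) with h=6.68 from center) (perimeter = 2·24·8.739·sin(180°/24) = 54.75 mm); the cylinder at (1, 12) is not intersected at this z (z outside [5, 22.5]); the cube at (14, 4.5) does not reach this height (z outside [8.5, 24.5]); Taking the union: only the r=11 sphere is present, so the union is just that shape — boundary = 54.75 mm; the cube at (14, -3) is not intersected at this z (z outside [12, 35]); Merging all regions: only that combined region is present, so the union is just that shape — boundary = 54.75 mm. So its perimeter = 54.75 mm. Layer 49 is larger (173.55 vs 54.75 mm).

layer 49 (z = 11.76 mm)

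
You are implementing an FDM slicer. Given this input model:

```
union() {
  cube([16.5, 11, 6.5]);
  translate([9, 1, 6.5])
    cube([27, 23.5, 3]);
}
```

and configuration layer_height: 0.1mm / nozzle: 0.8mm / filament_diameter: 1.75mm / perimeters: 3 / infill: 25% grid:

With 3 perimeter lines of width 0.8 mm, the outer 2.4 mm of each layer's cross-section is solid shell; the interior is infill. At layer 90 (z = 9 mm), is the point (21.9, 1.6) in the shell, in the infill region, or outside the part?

shell

At z = 9 mm: the cube is not intersected at this z (z outside [0, 6.5]); the cube at (9, 1) (footprint 27×23.5) is included at this height; Combining (union): only the 27×23.5 cube at (9, 1) is present, so the union is just that shape — 1 connected region. Overall, the cross-section is a single solid region. The nearest boundary edge runs (9.00, 1.00)→(36.00, 1.00); distance from the point to it = 0.60 mm. The point is inside the cross-section, 0.60 mm from the nearest boundary — within the 2.4 mm shell band (3 × 0.8).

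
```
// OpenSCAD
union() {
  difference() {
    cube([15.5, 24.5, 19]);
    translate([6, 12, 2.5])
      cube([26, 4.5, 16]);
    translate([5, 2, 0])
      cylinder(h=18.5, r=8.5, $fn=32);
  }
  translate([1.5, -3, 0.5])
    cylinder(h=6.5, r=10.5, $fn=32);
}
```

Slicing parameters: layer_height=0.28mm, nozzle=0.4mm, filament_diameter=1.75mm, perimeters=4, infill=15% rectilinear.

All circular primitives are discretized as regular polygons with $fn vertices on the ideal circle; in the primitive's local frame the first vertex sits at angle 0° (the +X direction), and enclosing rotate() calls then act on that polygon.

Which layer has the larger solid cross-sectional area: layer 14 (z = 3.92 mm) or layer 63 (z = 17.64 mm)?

layer 14 (z = 3.92 mm)

Layer 14 (z = 3.92): the 15.5×24.5 cube contributes its full rectangle (area 379.75 mm²); the cube at (6, 12) (footprint 26×4.5) is included at this height (area 117.00 mm²); the cylinder at (5, 2): section is a regular 32-gon, circumradius r=8.5 (area = (32/2)·8.500²·sin(360°/32) = 225.52 mm²); Subtracting the remaining from the first: starting from the 15.5×24.5 cube (379.75 mm²), the 26×4.5 cube at (6, 12) partially overlaps it — only the 42.75 mm² overlap (of its 117.00 mm²) is removed, clipping the outline; the r=8.5 cylinder at (5, 2) partially overlaps it — only the 122.93 mm² overlap (of its 225.52 mm²) is removed, clipping the outline — area = 214.07 mm²; the r=10.5 cylinder at (1.5, -3) contributes a regular 32-gon of circumradius 10.5 (area = (32/2)·10.500²·sin(360°/32) = 344.14 mm²); Taking the union: the 2 present regions are separate (no shared area or edge), so areas and boundary lengths simply add and each stays a separate island — area = 558.21 mm². So its area = 558.21 mm². Layer 63 (z = 17.64): the cube is present — its section is the full 15.5×24.5 rectangle (area 379.75 mm²); the cube at (6, 12) (footprint 26×4.5) is included at this height (area 117.00 mm²); the cylinder at (5, 2): section is a regular 32-gon, circumradius r=8.5 (area = (32/2)·8.500²·sin(360°/32) = 225.52 mm²); After the difference (first − rest): starting from the 15.5×24.5 cube (379.75 mm²), the 26×4.5 cube at (6, 12) partially overlaps it — only the 42.75 mm² overlap (of its 117.00 mm²) is removed, clipping the outline; the r=8.5 cylinder at (5, 2) partially overlaps it — only the 122.93 mm² overlap (of its 225.52 mm²) is removed, clipping the outline — area = 214.07 mm²; the cylinder at (1.5, -3) is absent (z outside [0.5, 7]); Combining (union): only the result so far is present, so the union is just that shape — area = 214.07 mm². So its area = 214.07 mm². Layer 14 is larger (558.21 vs 214.07 mm²).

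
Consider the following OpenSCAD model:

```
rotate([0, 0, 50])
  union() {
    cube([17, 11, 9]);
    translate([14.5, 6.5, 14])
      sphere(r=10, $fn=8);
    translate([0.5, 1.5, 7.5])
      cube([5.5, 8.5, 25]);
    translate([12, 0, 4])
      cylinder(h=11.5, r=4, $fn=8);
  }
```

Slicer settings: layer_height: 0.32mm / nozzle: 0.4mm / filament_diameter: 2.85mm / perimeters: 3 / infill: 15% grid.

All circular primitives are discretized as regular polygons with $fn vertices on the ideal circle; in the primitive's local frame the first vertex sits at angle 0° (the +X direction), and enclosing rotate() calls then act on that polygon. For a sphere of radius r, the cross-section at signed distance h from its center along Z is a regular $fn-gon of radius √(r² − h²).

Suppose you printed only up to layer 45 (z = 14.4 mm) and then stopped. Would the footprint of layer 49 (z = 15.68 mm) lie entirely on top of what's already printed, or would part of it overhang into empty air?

entirely on top

Compare the two slices. At z = 14.4: the cube is not intersected at this z (z outside [0, 9]); the r=10 sphere at (14.5, 6.5) slices to a regular 8-gon of circumradius 9.992 (√(r²−h²) with h=0.4 from center) (area = (8/2)·9.992²·sin(360°/8) = 282.39 mm²); the 5.5×8.5 cube at (0.5, 1.5) contributes its full rectangle (area 46.75 mm²); the r=4 cylinder at (12, 0) contributes a regular 8-gon of circumradius 4 (area = (8/2)·4.000²·sin(360°/8) = 45.25 mm²); Merging all regions: the regions partially overlap — summed areas 374.39 mm² minus the doubly-counted overlap 44.23 mm² gives 330.17 mm² — area = 330.17 mm²; (rotated 50° about Z; rotation is an isometry so areas/perimeters/island counts are preserved). At z = 15.68: the cube is not intersected at this z (z outside [0, 9]); the sphere at (14.5, 6.5): section is a regular 8-gon, circumradius = √(r²−h²) = √(10²−1.68²) = 9.858 (area = (8/2)·9.858²·sin(360°/8) = 274.86 mm²); the 5.5×8.5 cube at (0.5, 1.5) contributes its full rectangle (area 46.75 mm²); the cylinder at (12, 0) does not reach this height (z outside [4, 15.5]); Taking the union: the regions partially overlap — summed areas 321.61 mm² minus the doubly-counted overlap 4.45 mm² gives 317.16 mm² — area = 317.16 mm²; (whole slice rotated 50° about Z — lengths, areas and connectivity unchanged). Checking containment: the cross-section at z = 15.68 is a subset of the cross-section at z = 14.4.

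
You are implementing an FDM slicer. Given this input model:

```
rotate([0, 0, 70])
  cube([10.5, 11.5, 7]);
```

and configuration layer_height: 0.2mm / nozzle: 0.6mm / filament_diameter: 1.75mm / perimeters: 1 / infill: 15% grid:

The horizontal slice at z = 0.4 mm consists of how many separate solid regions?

At z = 0.4 mm: the cube (footprint 10.5×11.5) is included at this height; (rotated 70° about Z; rotation is an isometry so areas/perimeters/island counts are preserved). The result has 1 disconnected region.

1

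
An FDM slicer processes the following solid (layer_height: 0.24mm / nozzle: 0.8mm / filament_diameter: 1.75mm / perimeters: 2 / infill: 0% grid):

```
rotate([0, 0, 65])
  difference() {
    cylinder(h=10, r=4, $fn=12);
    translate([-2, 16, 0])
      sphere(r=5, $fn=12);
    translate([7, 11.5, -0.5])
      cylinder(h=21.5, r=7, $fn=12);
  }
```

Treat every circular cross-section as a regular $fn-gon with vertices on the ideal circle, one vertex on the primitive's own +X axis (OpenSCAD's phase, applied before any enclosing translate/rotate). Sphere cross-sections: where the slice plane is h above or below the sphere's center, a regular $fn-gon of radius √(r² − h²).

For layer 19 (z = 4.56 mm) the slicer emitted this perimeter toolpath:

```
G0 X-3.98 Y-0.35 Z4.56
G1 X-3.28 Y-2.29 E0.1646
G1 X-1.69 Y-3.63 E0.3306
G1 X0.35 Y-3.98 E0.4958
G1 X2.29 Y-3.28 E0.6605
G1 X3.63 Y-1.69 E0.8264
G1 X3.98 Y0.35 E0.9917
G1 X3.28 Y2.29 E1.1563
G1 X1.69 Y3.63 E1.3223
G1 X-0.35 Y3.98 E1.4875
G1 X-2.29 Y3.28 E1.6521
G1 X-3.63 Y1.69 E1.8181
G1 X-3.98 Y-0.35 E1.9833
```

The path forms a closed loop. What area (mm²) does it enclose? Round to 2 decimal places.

Apply the shoelace formula to the sequence of (X, Y) vertices; enclosed area = 48.00 mm².

48.00 mm²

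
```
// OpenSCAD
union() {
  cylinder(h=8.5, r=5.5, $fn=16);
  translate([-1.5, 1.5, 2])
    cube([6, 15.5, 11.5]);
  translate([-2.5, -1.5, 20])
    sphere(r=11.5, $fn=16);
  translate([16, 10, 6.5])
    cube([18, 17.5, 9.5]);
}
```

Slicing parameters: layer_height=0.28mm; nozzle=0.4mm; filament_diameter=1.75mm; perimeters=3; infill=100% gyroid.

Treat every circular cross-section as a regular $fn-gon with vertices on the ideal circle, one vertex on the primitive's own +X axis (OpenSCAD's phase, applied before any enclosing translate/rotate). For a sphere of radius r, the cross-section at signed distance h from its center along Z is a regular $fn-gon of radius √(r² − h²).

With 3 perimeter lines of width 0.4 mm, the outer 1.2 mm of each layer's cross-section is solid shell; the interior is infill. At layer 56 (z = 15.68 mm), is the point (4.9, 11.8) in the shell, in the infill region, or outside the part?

At z = 15.68 mm: the cylinder is not intersected at this z (z outside [0, 8.5]); the cube at (-1.5, 1.5) is absent (z outside [2, 13.5]); the r=11.5 sphere at (-2.5, -1.5) contributes a regular 16-gon of circumradius √(11.5²−4.32²) = 10.658; the 18×17.5 cube at (16, 10) contributes its full rectangle; Merging all regions: the 2 present regions are separate (no shared area or edge), so areas and boundary lengths simply add and each stays a separate island — 2 connected regions. Overall, the cross-section has 2 separate islands. The nearest boundary edge runs (1.58, 8.35)→(5.04, 6.04); distance from the point to it = 4.72 mm. The point is not inside any of the regions above, so it lies outside the cross-section (4.72 mm from the nearest boundary).

outside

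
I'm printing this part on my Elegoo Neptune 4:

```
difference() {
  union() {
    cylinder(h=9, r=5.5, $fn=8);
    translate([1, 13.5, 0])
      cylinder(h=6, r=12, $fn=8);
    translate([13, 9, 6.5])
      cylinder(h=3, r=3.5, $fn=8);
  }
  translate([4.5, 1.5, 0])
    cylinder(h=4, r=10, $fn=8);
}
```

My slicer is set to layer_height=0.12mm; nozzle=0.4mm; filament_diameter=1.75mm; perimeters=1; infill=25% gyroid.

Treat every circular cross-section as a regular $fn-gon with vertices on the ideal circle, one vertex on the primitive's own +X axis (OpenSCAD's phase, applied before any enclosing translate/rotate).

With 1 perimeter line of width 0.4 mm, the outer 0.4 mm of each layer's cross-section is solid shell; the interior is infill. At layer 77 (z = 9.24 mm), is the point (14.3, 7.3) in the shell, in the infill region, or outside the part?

At z = 9.24 mm: the cylinder is not intersected at this z (z outside [0, 9]); the cylinder at (1, 13.5) is absent (z outside [0, 6]); the r=3.5 cylinder at (13, 9) contributes a regular 8-gon of circumradius 3.5; Merging all regions: only the r=3.5 cylinder at (13, 9) is present, so the union is just that shape — 1 connected region; the cylinder at (4.5, 1.5) is absent (z outside [0, 4]); Subtracting the remaining from the first: none of the subtracted shapes is present at this height, so that combined region is unchanged — 1 connected region. Overall, the cross-section is a single solid region. The nearest boundary edge runs (13.00, 5.50)→(15.47, 6.53); distance from the point to it = 1.17 mm. The point is inside the cross-section and 1.17 mm from the nearest boundary — more than the 0.4 mm shell width (1 × 0.4), so it's in the infill interior.

infill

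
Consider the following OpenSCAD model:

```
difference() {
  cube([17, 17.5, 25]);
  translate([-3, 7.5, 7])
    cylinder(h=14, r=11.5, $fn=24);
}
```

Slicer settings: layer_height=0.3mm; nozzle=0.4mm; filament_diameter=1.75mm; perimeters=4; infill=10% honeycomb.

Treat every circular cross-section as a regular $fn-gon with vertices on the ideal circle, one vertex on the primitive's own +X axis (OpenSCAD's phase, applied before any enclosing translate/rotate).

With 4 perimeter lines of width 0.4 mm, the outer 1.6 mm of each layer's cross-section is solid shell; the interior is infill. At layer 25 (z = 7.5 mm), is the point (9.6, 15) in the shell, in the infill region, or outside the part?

At z = 7.5 mm: the cube (footprint 17×17.5) is included at this height; the r=11.5 cylinder at (-3, 7.5) gives a regular 24-gon of circumradius 11.5 (constant along its height); After the difference (first − rest): starting from the 17×17.5 cube, the r=11.5 cylinder at (-3, 7.5) partially overlaps it — only the 123.94 mm² overlap (of its 410.75 mm²) is removed, clipping the outline — 1 connected region. Overall, the cross-section is a single solid region. The nearest boundary edge runs (2.65, 17.50)→(17.00, 17.50); distance from the point to it = 2.50 mm. The point is inside the cross-section and 2.50 mm from the nearest boundary — more than the 1.6 mm shell width (4 × 0.4), so it's in the infill interior.

infill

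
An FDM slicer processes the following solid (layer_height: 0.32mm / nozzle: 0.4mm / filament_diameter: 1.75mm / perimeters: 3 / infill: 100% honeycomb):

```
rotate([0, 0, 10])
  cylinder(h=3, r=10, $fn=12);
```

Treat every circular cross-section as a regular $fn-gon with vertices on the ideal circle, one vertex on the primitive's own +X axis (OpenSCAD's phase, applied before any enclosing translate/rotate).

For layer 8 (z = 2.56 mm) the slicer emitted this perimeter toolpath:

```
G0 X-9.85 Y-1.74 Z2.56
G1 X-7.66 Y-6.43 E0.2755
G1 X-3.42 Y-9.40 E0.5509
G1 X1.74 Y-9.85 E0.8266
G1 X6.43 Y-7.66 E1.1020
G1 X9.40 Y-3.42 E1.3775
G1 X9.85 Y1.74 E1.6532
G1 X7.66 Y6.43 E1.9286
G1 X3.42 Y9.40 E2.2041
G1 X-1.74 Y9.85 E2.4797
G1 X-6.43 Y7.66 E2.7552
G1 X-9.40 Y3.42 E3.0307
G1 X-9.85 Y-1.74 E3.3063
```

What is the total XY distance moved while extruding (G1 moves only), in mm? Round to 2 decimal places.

62.13 mm

Sum the Euclidean lengths of each G1 segment: total = 62.13 mm.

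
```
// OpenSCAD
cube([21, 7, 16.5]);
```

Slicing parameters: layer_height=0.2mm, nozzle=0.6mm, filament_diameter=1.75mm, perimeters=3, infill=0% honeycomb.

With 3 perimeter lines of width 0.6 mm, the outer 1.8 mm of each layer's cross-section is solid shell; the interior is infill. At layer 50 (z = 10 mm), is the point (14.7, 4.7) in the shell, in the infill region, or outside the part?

infill

At z = 10 mm: the cube is present — its section is the full 21×7 rectangle. Overall, the cross-section is a single solid region. The nearest boundary edge runs (21.00, 7.00)→(0.00, 7.00); distance from the point to it = 2.30 mm. The point is inside the cross-section and 2.30 mm from the nearest boundary — more than the 1.8 mm shell width (3 × 0.6), so it's in the infill interior.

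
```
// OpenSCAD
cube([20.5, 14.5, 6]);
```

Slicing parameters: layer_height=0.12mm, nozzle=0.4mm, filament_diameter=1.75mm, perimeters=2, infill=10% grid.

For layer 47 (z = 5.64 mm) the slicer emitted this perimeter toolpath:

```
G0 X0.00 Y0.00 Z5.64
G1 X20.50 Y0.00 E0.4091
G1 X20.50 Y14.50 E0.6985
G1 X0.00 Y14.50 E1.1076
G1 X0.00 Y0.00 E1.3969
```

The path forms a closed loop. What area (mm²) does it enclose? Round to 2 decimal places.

Apply the shoelace formula to the sequence of (X, Y) vertices; enclosed area = 297.25 mm².

297.25 mm²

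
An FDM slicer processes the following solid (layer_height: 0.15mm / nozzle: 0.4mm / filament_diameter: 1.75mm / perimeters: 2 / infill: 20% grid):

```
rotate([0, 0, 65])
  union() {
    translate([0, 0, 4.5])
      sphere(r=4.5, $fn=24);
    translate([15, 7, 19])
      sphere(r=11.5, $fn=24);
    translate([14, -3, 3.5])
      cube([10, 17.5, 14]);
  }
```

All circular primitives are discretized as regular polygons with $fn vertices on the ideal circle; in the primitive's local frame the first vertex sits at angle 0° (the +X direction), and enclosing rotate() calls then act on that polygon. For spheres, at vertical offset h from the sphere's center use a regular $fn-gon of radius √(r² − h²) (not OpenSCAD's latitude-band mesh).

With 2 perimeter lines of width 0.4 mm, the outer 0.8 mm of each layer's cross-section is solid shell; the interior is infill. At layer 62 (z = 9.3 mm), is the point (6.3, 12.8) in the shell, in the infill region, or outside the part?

At z = 9.3 mm: the sphere is not intersected at this z (|z−center|=4.800 > r=4.5); the r=11.5 sphere at (15, 7) contributes a regular 24-gon of circumradius √(11.5²−9.7²) = 6.177; the cube at (14, -3) is present — its section is the full 10×17.5 rectangle; Combining (union): the regions partially overlap (shared area 71.48 mm²), so overlapping operands fuse into one piece — 1 connected region; (rotated 65° about Z; rotation is an isometry so areas/perimeters/island counts are preserved). Overall, the cross-section is a single solid region. Undo the 65° rotation: the query point maps to (14.263, -0.300) in the un-rotated model frame. The nearest boundary edge runs (14.00, -3.00)→(14.00, 0.95); distance from the point to it = 0.26 mm. The point is inside the cross-section, 0.26 mm from the nearest boundary — within the 0.8 mm shell band (2 × 0.4).

shell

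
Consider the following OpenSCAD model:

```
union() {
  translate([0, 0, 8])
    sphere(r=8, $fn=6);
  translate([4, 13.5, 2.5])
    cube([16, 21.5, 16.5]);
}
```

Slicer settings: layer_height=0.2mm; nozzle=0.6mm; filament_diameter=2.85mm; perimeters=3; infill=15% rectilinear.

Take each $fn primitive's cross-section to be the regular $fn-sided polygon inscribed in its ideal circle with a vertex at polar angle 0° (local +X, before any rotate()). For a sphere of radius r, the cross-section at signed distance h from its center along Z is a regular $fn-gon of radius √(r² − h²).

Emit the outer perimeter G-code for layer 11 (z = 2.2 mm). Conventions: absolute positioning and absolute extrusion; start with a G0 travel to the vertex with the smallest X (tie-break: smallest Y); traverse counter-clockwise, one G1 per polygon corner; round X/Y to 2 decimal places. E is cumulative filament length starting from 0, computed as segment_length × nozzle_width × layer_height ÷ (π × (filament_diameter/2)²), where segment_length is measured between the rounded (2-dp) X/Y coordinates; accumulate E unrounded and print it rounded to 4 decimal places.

G0 X-5.51 Y0.00 Z2.20
G1 X-2.75 Y-4.77 E0.1037
G1 X2.75 Y-4.77 E0.2071
G1 X5.51 Y0.00 E0.3108
G1 X2.75 Y4.77 E0.4144
G1 X-2.75 Y4.77 E0.5179
G1 X-5.51 Y0.00 E0.6216

At z = 2.2 mm: the sphere: section is a regular 6-gon, circumradius = √(r²−h²) = √(8²−5.8²) = 5.510; the cube at (4, 13.5) is absent (z outside [2.5, 19]); Taking the union: only the r=8 sphere is present, so the union is just that shape — 1 connected region. The outline is a single polygon with 6 vertices. Extrusion per mm of travel: 0.6 × 0.2 / (π × 1.425²) = 0.018811. Accumulating E over each segment gives final E = 0.6216.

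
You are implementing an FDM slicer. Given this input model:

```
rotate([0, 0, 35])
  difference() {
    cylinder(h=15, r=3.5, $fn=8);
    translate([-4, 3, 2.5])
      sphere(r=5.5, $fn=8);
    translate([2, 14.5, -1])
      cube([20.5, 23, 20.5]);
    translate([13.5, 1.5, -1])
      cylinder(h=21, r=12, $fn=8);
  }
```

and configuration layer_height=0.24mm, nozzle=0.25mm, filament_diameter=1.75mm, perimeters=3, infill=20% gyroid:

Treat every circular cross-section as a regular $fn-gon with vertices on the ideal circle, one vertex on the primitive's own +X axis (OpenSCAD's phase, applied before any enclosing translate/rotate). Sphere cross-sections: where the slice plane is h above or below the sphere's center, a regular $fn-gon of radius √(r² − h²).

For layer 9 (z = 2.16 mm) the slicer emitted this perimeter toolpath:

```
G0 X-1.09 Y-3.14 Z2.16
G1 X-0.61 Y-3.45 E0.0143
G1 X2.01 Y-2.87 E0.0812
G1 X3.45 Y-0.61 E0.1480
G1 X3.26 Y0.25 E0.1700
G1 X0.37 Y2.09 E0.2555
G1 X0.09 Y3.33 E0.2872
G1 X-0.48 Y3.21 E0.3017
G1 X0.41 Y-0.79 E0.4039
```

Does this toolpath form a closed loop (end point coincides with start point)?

Start point (G0): (-1.09, -3.14). End point (last G1): the path does not return to the start — open.

no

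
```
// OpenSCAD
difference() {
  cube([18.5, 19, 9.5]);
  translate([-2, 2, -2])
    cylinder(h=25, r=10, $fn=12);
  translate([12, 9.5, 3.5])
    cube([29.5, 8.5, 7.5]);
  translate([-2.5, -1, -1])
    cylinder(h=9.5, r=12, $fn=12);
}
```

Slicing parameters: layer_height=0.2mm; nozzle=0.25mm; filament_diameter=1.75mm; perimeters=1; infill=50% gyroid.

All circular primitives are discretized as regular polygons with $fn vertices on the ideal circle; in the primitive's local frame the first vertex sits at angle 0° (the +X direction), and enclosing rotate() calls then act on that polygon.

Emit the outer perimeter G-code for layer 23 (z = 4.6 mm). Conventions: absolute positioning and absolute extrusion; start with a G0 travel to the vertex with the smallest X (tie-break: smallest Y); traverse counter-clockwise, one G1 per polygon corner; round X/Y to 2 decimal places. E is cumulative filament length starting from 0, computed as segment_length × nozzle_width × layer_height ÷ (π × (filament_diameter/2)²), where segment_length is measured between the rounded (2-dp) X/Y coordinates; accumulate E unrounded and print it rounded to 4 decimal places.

G0 X0.00 Y11.46 Z4.60
G1 X3.00 Y10.66 E0.0645
G1 X6.66 Y7.00 E0.1721
G1 X6.94 Y5.95 E0.1947
G1 X7.89 Y5.00 E0.2227
G1 X9.23 Y0.00 E0.3303
G1 X18.50 Y0.00 E0.5230
G1 X18.50 Y9.50 E0.7204
G1 X12.00 Y9.50 E0.8556
G1 X12.00 Y18.00 E1.0323
G1 X18.50 Y18.00 E1.1674
G1 X18.50 Y19.00 E1.1882
G1 X0.00 Y19.00 E1.5727
G1 X0.00 Y11.46 E1.7295

At z = 4.6 mm: the cube is present — its section is the full 18.5×19 rectangle; the r=10 cylinder at (-2, 2) gives a regular 12-gon of circumradius 10 (constant along its height); the 29.5×8.5 cube at (12, 9.5) contributes its full rectangle; the r=12 cylinder at (-2.5, -1) gives a regular 12-gon of circumradius 12 (constant along its height); Subtracting the remaining from the first: starting from the 18.5×19 cube, the r=10 cylinder at (-2, 2) partially overlaps it — only the 71.00 mm² overlap (of its 300.00 mm²) is removed, clipping the outline; the 29.5×8.5 cube at (12, 9.5) partially overlaps it — only the 55.25 mm² overlap (of its 250.75 mm²) is removed, clipping the outline; the r=12 cylinder at (-2.5, -1) partially overlaps it — only the 4.88 mm² overlap (of its 432.00 mm²) is removed, clipping the outline — 1 connected region. The outline is a single polygon with 13 vertices. Extrusion per mm of travel: 0.25 × 0.2 / (π × 0.875²) = 0.020788. Accumulating E over each segment gives final E = 1.7295.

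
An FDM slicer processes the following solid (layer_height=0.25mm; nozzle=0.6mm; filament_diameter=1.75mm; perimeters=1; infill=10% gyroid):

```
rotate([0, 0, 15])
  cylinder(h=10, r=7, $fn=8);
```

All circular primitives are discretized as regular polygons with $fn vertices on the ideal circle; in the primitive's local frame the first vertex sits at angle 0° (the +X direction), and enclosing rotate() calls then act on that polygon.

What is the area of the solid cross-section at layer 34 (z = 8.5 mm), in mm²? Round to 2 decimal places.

138.59 mm²

At z = 8.5 mm: the cylinder: section is a regular 8-gon, circumradius r=7 (area = (8/2)·7.000²·sin(360°/8) = 138.59 mm²); (rotated 15° about Z; rotation is an isometry so areas/perimeters/island counts are preserved). Overall, the cross-section is a single solid region. Net area = 138.59 mm².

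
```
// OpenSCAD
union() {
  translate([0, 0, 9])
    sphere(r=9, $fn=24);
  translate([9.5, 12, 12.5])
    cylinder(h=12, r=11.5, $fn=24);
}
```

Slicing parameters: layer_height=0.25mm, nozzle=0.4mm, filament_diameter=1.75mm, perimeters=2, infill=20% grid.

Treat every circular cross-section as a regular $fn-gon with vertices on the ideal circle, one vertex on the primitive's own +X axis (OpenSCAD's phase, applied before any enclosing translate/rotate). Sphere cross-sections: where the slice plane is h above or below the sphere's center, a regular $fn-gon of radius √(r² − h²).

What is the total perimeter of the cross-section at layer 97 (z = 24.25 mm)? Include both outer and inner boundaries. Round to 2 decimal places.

At z = 24.25 mm: the sphere does not reach this height (|z−center|=15.250 > r=9); the r=11.5 cylinder at (9.5, 12) contributes a regular 24-gon of circumradius 11.5 (perimeter = 2·24·11.500·sin(180°/24) = 72.05 mm); Merging all regions: only the r=11.5 cylinder at (9.5, 12) is present, so the union is just that shape — boundary = 72.05 mm. Overall, the cross-section is a single solid region. Total boundary length (outer) = 72.05 mm.

72.05 mm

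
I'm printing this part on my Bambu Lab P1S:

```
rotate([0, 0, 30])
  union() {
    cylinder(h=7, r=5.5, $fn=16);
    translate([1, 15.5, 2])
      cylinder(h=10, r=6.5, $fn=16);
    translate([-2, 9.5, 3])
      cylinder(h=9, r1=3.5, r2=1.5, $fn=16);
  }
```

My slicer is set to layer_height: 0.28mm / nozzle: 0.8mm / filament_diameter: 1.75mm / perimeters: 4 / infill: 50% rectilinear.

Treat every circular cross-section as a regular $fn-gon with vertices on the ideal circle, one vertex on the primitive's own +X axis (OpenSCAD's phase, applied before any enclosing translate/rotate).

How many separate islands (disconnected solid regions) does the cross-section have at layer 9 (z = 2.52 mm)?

At z = 2.52 mm: the r=5.5 cylinder gives a regular 16-gon of circumradius 5.5 (constant along its height); the cylinder at (1, 15.5): section is a regular 16-gon, circumradius r=6.5; the cone at (-2, 9.5) is not intersected at this z (z outside [3, 12]); Taking the union: the 2 present regions are separate (no shared area or edge), so areas and boundary lengths simply add and each stays a separate island — 2 connected regions; (whole slice rotated 30° about Z — lengths, areas and connectivity unchanged). Overall, the cross-section has 2 separate islands. Island count = 2.

2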